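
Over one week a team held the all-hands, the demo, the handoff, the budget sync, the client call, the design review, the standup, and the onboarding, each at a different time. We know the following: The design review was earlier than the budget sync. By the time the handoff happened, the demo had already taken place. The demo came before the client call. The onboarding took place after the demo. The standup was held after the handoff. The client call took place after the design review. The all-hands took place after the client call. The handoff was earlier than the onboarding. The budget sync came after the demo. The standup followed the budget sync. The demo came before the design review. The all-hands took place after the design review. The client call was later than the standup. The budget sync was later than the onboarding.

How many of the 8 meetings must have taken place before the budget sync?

4

Directly stated before the budget sync: the demo, the design review, and the onboarding.
The handoff reaches the budget sync via the handoff → the onboarding → the budget sync.
That's the demo, the design review, the handoff, and the onboarding — 4 in all.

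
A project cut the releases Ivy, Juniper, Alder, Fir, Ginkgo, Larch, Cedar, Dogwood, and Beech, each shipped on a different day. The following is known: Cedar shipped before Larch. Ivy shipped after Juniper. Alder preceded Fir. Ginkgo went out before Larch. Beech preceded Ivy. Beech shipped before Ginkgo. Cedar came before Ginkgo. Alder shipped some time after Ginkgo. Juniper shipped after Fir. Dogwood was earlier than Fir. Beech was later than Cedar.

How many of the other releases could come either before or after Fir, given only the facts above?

1

Forced before Fir: Alder, Beech, Cedar, Dogwood, and Ginkgo; forced after Fir: Ivy and Juniper.
That leaves Larch with no forced order relative to Fir — 1.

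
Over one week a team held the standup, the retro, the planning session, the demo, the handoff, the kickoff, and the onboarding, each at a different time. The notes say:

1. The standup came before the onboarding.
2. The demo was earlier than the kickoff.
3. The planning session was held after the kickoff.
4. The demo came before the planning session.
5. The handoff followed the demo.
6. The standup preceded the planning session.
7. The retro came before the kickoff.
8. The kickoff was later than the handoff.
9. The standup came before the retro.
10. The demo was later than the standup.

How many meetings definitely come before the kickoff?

4

Directly stated before the kickoff: the demo, the handoff, and the retro.
The standup reaches the kickoff via the standup → the demo → the kickoff.
That's the demo, the handoff, the retro, and the standup — 4 in all.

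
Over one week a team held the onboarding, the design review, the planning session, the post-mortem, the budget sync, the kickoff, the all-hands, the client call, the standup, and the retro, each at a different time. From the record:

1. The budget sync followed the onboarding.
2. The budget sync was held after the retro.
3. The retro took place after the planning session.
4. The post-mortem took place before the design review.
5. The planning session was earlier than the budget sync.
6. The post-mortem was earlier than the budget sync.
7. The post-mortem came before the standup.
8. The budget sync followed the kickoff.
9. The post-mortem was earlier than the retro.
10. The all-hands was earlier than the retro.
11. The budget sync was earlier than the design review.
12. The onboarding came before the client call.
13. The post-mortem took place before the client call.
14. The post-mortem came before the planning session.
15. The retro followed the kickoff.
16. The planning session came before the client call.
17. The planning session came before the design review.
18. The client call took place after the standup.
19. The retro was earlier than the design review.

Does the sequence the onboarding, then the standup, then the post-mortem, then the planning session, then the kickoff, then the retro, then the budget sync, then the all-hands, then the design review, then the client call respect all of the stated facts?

no

The constraints require the all-hands before the retro, but in the proposed sequence the retro appears ahead of the all-hands. That one violation is enough.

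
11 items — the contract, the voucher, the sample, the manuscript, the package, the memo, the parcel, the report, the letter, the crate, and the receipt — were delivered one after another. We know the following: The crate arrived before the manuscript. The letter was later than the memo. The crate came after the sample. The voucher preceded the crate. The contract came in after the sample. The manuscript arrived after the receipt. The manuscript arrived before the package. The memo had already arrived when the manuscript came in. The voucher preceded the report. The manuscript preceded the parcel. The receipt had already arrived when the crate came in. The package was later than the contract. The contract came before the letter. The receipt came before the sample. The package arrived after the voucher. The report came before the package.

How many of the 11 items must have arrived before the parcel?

Directly stated before the parcel: the manuscript.
The crate reaches the parcel via the crate → the manuscript → the parcel.
The memo reaches the parcel via the memo → the manuscript → the parcel.
The receipt reaches the parcel via the receipt → the manuscript → the parcel.
Likewise the sample and the voucher each reach the parcel by chaining the stated constraints.
That's the crate, the manuscript, the memo, the receipt, the sample, and the voucher — 6 in all.

6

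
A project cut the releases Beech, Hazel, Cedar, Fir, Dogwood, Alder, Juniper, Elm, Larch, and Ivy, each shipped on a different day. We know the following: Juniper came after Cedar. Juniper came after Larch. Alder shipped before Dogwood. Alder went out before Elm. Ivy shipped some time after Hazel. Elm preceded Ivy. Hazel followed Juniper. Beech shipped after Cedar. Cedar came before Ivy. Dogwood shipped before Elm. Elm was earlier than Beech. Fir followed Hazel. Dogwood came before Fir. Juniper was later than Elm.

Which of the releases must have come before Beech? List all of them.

Directly stated before Beech: Cedar and Elm.
Alder reaches Beech via Alder → Elm → Beech.
Dogwood reaches Beech via Dogwood → Elm → Beech.
No chain forces Fir (or any of the others) ahead of Beech.

Alder, Cedar, Dogwood, Elm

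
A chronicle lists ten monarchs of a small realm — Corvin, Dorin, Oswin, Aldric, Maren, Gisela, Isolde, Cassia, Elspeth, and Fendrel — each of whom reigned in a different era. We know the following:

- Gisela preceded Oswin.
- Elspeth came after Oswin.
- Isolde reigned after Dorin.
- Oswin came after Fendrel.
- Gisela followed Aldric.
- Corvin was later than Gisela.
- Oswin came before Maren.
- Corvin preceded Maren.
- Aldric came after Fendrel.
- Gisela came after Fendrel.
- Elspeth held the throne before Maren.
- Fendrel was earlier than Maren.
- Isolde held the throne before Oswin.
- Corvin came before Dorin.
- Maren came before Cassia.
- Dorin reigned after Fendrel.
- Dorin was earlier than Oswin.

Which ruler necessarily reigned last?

Every other ruler has a chain of constraints placing them before Cassia, so Cassia is last.

Cassia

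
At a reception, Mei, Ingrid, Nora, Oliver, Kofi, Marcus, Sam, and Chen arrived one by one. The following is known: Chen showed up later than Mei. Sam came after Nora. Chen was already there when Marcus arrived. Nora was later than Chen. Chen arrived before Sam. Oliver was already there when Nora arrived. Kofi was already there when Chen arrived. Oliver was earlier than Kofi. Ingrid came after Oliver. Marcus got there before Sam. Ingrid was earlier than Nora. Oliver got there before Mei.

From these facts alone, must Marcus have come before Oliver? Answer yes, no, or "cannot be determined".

no

Tracing the constraints gives Oliver → Kofi → Chen → Marcus, so Oliver must come before Marcus.
That means Marcus cannot be before Oliver.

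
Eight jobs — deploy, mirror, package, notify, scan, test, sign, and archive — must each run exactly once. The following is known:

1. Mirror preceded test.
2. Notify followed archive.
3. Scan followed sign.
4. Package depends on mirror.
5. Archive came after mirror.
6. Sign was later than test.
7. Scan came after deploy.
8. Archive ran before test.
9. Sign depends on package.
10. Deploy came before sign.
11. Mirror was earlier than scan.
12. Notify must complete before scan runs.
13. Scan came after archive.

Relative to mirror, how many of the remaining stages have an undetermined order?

1

Forced after mirror: archive, notify, package, scan, sign, and test.
That leaves deploy with no forced order relative to mirror — 1.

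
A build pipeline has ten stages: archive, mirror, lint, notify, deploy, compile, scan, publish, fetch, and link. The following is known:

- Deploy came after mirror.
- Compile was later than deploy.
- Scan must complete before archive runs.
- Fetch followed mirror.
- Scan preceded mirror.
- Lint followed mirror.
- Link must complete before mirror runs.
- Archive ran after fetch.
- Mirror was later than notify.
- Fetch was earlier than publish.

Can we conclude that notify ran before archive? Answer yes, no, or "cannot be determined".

yes

Chain the constraints: notify → mirror → fetch → archive. Each link is directly stated, so notify comes before archive.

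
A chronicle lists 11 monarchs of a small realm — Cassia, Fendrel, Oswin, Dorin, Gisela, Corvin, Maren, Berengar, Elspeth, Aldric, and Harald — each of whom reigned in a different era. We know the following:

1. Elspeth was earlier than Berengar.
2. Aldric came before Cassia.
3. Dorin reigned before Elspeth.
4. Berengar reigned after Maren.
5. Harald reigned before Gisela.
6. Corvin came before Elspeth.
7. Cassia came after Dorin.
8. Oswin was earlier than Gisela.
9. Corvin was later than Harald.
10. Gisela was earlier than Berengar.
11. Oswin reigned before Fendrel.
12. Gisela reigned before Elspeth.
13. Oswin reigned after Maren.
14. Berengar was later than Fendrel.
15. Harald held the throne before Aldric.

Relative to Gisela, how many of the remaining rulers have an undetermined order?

Forced before Gisela: Harald, Maren, and Oswin; forced after Gisela: Berengar and Elspeth.
That leaves Aldric, Cassia, Corvin, Dorin, and Fendrel with no forced order relative to Gisela — 5.

5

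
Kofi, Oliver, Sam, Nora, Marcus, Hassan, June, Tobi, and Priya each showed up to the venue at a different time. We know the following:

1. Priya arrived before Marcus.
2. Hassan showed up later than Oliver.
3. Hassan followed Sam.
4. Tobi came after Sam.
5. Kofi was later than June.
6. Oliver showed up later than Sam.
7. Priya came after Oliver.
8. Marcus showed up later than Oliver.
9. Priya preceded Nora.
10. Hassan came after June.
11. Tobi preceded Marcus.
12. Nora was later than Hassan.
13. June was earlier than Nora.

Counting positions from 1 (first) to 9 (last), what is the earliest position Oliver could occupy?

Sam must come before Oliver — 1 forced predecessor.
Nothing else is forced ahead of Oliver, so their earliest slot is position 1 + 1 = 2.

2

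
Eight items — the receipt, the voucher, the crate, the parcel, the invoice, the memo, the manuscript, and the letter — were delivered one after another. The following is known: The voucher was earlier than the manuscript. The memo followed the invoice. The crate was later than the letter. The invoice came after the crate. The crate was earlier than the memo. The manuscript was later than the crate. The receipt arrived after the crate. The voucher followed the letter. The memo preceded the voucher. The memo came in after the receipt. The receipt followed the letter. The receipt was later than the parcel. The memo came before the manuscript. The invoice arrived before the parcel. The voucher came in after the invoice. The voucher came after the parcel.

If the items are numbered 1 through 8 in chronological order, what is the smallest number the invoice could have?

The crate and the letter must both come before the invoice — 2 forced predecessors.
Nothing else is forced ahead of the invoice, so its earliest slot is position 2 + 1 = 3.

3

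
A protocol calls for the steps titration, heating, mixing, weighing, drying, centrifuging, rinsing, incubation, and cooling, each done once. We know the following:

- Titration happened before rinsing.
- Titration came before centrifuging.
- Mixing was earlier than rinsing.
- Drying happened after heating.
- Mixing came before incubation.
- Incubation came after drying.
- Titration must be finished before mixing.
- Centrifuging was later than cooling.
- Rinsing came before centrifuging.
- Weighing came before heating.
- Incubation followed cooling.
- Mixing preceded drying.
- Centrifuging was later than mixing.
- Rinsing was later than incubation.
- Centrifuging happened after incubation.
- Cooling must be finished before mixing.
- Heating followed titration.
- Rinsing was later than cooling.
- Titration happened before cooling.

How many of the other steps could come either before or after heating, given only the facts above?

Forced before heating: titration and weighing; forced after heating: centrifuging, drying, incubation, and rinsing.
That leaves cooling and mixing with no forced order relative to heating — 2.

2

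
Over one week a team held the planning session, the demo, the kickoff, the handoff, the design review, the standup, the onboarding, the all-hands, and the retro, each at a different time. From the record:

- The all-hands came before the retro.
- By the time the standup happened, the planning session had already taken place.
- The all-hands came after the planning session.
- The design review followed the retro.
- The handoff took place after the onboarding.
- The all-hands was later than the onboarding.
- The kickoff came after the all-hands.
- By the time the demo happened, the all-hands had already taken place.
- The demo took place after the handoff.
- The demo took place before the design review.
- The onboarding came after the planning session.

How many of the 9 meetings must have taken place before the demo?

4

Directly stated before the demo: the all-hands and the handoff.
The onboarding reaches the demo via the onboarding → the handoff → the demo.
The planning session reaches the demo via the planning session → the all-hands → the demo.
No chain forces the kickoff (or any of the others) ahead of the demo.
That's the all-hands, the handoff, the onboarding, and the planning session — 4 in all.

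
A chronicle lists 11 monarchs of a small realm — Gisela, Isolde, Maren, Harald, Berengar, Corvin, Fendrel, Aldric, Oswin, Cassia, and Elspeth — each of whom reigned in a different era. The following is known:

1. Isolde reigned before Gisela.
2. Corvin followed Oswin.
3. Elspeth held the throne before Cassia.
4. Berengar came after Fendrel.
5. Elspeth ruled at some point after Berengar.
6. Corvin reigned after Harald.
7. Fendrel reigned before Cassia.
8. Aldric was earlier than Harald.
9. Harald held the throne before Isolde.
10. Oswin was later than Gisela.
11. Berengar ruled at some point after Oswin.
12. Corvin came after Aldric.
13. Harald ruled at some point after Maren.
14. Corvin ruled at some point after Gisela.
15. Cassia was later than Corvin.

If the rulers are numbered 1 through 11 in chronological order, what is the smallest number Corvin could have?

7

Aldric, Gisela, Harald, Isolde, Maren, and Oswin must all come before Corvin — 6 forced predecessors.
Nothing else is forced ahead of Corvin, so their earliest slot is position 6 + 1 = 7.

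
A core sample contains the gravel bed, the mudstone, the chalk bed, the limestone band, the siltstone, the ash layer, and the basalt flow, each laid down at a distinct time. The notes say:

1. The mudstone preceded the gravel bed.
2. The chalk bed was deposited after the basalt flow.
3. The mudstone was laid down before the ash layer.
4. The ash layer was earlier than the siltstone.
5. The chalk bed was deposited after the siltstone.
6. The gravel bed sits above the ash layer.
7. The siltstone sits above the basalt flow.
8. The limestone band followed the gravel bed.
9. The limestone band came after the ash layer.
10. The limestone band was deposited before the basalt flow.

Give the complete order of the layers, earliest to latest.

The constraints fix every adjacent pair, so only one ordering works:
the mudstone → the ash layer → the gravel bed → the limestone band → the basalt flow → the siltstone → the chalk bed.

the mudstone, the ash layer, the gravel bed, the limestone band, the basalt flow, the siltstone, the chalk bed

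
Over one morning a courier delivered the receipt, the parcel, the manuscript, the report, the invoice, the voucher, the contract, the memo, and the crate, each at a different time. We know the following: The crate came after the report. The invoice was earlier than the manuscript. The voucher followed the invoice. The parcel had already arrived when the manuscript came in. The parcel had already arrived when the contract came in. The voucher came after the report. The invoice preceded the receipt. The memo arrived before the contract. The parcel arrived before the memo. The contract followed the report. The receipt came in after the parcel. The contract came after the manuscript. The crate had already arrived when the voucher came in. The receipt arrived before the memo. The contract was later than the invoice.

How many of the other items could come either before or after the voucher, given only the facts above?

5

Forced before the voucher: the crate, the invoice, and the report.
That leaves the contract, the manuscript, the memo, the parcel, and the receipt with no forced order relative to the voucher — 5.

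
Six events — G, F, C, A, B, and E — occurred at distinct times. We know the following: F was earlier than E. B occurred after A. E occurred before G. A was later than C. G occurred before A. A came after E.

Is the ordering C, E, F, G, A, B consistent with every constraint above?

no

The constraints require F before E, but in the proposed sequence E appears ahead of F. That one violation is enough.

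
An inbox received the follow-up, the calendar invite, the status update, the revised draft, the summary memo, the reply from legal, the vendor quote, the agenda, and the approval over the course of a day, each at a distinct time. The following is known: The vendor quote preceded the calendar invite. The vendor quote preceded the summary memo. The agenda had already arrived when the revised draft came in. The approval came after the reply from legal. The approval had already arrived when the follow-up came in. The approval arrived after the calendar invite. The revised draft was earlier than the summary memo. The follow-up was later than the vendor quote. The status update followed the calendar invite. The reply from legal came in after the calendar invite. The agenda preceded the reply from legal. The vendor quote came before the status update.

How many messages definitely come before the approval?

4

Directly stated before the approval: the calendar invite and the reply from legal.
The agenda reaches the approval via the agenda → the reply from legal → the approval.
The vendor quote reaches the approval via the vendor quote → the calendar invite → the approval.
No chain forces the revised draft (or any of the others) ahead of the approval.
That's the agenda, the calendar invite, the reply from legal, and the vendor quote — 4 in all.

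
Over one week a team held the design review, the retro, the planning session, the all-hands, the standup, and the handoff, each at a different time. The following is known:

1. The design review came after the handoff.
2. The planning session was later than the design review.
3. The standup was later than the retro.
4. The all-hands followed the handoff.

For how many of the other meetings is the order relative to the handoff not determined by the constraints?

2

Forced after the handoff: the all-hands, the design review, and the planning session.
That leaves the retro and the standup with no forced order relative to the handoff — 2.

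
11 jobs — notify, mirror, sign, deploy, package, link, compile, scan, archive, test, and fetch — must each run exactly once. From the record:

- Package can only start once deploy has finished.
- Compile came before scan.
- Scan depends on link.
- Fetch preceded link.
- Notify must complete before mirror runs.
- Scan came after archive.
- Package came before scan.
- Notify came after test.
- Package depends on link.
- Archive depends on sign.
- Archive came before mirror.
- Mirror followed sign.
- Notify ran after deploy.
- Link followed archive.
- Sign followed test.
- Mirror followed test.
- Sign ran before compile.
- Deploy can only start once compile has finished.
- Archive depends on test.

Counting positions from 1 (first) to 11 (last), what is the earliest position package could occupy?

Archive, compile, deploy, fetch, link, sign, and test must all come before package — 7 forced predecessors.
Nothing else is forced ahead of package, so its earliest slot is position 7 + 1 = 8.

8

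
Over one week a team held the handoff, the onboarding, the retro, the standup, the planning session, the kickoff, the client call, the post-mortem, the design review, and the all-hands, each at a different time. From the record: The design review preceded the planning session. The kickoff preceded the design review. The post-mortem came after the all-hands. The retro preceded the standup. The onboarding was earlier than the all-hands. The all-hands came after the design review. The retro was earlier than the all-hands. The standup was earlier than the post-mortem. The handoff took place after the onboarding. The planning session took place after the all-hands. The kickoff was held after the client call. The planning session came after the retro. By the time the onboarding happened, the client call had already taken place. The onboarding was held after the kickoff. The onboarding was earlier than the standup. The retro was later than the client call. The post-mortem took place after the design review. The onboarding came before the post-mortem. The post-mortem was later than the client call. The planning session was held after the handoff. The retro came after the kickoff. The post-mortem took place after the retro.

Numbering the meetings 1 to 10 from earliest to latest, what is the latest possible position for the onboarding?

5

The onboarding must come before the all-hands, the handoff, the planning session, the post-mortem, and the standup — 5 meetings forced after it.
Everything else can be placed before the onboarding in some valid order, so the onboarding can sit as late as position 10 − 5 = 5.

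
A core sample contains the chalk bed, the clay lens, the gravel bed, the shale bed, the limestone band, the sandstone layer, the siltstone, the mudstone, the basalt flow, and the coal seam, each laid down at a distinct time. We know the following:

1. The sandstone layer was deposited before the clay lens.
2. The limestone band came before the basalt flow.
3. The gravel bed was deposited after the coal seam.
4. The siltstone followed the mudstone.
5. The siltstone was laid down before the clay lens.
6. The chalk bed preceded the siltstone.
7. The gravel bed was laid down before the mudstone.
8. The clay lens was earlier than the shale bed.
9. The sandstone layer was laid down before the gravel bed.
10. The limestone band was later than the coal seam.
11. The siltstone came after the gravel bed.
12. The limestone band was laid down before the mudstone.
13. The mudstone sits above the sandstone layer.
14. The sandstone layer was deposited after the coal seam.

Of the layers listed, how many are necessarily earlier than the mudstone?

4

Directly stated before the mudstone: the gravel bed, the limestone band, and the sandstone layer.
The coal seam reaches the mudstone via the coal seam → the limestone band → the mudstone.
That's the coal seam, the gravel bed, the limestone band, and the sandstone layer — 4 in all.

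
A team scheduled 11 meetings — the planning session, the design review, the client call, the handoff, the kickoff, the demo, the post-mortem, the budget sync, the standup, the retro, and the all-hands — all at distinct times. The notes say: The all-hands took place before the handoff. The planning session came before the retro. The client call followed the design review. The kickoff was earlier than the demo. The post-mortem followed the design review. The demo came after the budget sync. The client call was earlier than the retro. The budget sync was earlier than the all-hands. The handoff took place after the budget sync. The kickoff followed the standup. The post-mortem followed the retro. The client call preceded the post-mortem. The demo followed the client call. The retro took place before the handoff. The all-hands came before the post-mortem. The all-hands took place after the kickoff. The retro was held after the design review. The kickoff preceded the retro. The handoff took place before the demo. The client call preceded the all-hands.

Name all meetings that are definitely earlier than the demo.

Directly stated before the demo: the budget sync, the client call, the handoff, and the kickoff.
The all-hands reaches the demo via the all-hands → the handoff → the demo.
The design review reaches the demo via the design review → the client call → the demo.
The planning session reaches the demo via the planning session → the retro → the handoff → the demo.
Likewise the retro and the standup each reach the demo by chaining the stated constraints.

the all-hands, the budget sync, the client call, the design review, the handoff, the kickoff, the planning session, the retro, the standup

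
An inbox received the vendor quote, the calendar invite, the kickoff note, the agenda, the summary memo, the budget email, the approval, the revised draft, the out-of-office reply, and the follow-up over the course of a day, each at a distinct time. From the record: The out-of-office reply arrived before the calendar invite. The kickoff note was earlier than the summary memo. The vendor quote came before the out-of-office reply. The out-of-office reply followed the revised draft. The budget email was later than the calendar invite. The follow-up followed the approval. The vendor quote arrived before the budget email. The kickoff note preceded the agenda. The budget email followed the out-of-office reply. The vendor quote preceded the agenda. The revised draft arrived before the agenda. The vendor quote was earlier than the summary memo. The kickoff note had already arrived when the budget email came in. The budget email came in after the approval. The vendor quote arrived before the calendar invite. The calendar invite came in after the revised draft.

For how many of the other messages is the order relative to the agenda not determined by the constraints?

Forced before the agenda: the kickoff note, the revised draft, and the vendor quote.
That leaves the approval, the budget email, the calendar invite, the follow-up, the out-of-office reply, and the summary memo with no forced order relative to the agenda — 6.

6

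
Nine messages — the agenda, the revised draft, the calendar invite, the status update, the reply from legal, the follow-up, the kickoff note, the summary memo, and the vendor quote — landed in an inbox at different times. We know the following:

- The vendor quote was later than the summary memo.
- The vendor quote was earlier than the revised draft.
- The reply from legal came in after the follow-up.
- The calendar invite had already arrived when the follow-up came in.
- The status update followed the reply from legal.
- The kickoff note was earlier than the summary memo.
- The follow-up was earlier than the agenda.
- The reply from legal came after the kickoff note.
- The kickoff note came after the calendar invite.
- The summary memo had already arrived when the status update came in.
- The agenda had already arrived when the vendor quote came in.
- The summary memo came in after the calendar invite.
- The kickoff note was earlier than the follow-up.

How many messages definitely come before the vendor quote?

Directly stated before the vendor quote: the agenda and the summary memo.
The calendar invite reaches the vendor quote via the calendar invite → the summary memo → the vendor quote.
The follow-up reaches the vendor quote via the follow-up → the agenda → the vendor quote.
The kickoff note reaches the vendor quote via the kickoff note → the summary memo → the vendor quote.
No chain forces the revised draft (or any of the others) ahead of the vendor quote.
That's the agenda, the calendar invite, the follow-up, the kickoff note, and the summary memo — 5 in all.

5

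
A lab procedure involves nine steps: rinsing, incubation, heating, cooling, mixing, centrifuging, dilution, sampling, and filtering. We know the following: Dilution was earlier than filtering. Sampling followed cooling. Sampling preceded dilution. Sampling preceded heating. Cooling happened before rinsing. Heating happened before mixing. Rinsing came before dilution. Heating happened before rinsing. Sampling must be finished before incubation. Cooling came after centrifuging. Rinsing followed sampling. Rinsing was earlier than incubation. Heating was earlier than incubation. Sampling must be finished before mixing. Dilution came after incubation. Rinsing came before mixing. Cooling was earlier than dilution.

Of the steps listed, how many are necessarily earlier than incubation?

Directly stated before incubation: heating, rinsing, and sampling.
Centrifuging reaches incubation via centrifuging → cooling → sampling → incubation.
Cooling reaches incubation via cooling → sampling → incubation.
No chain forces dilution (or any of the others) ahead of incubation.
That's centrifuging, cooling, heating, rinsing, and sampling — 5 in all.

5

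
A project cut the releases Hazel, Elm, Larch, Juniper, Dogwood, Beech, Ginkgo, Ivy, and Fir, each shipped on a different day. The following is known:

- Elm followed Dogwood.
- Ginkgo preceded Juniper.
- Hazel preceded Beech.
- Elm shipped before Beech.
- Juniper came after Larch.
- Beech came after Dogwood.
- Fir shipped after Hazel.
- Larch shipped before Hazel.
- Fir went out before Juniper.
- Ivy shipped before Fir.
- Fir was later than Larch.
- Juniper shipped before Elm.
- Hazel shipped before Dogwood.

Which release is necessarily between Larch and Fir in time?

Tracing the constraints gives Larch → Hazel → Fir, so Hazel sits after Larch and before Fir.
No other release is forced both after Larch and before Fir.

Hazel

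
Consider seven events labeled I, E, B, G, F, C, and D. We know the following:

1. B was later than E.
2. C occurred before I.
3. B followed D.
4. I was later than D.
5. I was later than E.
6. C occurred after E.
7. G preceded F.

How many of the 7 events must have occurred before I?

Directly stated before I: C, D, and E.
No chain forces F (or any of the others) ahead of I.
That's C, D, and E — 3 in all.

3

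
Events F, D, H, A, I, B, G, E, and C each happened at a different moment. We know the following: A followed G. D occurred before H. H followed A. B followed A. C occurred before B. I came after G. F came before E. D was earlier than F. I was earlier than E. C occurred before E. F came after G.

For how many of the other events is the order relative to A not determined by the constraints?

5

Forced before A: G; forced after A: B and H.
That leaves C, D, E, F, and I with no forced order relative to A — 5.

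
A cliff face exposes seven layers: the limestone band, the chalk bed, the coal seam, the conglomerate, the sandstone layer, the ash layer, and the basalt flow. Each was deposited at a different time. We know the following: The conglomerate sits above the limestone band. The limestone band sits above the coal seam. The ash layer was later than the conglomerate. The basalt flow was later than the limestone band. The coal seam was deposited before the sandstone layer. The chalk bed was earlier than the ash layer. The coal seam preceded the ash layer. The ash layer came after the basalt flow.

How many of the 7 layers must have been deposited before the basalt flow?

Directly stated before the basalt flow: the limestone band.
The coal seam reaches the basalt flow via the coal seam → the limestone band → the basalt flow.
That's the coal seam and the limestone band — 2 in all.

2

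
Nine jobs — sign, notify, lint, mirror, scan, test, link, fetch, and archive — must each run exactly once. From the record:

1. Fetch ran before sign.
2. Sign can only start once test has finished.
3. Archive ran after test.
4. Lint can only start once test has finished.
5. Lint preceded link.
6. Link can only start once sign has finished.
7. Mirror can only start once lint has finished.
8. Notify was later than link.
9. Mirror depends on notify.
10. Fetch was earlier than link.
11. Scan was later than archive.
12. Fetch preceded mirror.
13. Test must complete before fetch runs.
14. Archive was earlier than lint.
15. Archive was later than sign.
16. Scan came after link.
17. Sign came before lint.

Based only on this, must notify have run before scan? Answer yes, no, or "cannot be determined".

No chain of stated constraints runs from notify to scan, and none runs from scan to notify either.
So the relative order of notify and scan is not fixed by the given facts.

cannot be determined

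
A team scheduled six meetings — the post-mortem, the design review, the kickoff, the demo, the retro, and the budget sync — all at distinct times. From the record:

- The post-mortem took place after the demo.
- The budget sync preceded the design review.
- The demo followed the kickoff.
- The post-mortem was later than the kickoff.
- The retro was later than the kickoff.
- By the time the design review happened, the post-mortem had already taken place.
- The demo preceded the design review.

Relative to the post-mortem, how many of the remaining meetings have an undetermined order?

2

Forced before the post-mortem: the demo and the kickoff; forced after the post-mortem: the design review.
That leaves the budget sync and the retro with no forced order relative to the post-mortem — 2.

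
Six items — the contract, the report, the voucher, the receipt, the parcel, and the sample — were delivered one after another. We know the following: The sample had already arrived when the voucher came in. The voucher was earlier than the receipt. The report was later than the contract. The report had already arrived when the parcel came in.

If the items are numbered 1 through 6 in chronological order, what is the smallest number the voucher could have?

The sample must come before the voucher — 1 forced predecessor.
Nothing else is forced ahead of the voucher, so its earliest slot is position 1 + 1 = 2.

2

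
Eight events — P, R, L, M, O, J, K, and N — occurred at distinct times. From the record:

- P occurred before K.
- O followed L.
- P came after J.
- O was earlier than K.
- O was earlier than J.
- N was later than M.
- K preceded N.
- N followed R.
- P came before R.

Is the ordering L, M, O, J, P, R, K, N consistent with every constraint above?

Check each stated constraint against the proposed order — e.g. O is ahead of K; M is ahead of N. Every pair is in the required order; nothing is violated.

yes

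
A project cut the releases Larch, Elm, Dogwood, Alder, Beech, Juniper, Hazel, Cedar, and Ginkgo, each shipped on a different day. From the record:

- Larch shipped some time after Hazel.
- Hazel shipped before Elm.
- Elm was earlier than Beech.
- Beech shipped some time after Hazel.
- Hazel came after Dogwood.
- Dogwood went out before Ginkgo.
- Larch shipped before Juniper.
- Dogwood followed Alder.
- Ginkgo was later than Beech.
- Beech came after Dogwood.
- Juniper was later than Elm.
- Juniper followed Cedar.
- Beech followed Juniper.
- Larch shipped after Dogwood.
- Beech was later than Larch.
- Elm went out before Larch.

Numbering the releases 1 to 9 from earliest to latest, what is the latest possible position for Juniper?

Juniper must come before Beech and Ginkgo — 2 releases forced after it.
Everything else can be placed before Juniper in some valid order, so Juniper can sit as late as position 9 − 2 = 7.

7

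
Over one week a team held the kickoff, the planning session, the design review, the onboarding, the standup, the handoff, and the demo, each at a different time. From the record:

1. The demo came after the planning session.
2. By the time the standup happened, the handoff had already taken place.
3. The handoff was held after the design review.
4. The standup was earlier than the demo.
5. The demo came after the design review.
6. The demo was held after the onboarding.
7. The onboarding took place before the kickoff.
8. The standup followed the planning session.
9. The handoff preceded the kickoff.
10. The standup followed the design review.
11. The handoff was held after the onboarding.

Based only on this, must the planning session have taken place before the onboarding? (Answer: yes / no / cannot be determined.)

cannot be determined

No chain of stated constraints runs from the planning session to the onboarding, and none runs from the onboarding to the planning session either.
So the relative order of the planning session and the onboarding is not fixed by the given facts.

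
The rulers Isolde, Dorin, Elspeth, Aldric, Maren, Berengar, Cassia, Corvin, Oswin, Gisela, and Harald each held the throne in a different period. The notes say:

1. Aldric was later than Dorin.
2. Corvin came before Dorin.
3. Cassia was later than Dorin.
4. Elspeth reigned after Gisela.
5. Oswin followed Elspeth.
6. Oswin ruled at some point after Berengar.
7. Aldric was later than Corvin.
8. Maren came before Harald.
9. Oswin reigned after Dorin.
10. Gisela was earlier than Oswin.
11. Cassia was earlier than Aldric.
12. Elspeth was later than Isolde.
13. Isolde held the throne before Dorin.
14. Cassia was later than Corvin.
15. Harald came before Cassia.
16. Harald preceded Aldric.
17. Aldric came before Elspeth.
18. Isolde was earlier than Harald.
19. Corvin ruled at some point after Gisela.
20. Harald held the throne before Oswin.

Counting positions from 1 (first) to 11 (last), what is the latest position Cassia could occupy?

Cassia must come before Aldric, Elspeth, and Oswin — 3 rulers forced after them.
Everything else can be placed before Cassia in some valid order, so Cassia can sit as late as position 11 − 3 = 8.

8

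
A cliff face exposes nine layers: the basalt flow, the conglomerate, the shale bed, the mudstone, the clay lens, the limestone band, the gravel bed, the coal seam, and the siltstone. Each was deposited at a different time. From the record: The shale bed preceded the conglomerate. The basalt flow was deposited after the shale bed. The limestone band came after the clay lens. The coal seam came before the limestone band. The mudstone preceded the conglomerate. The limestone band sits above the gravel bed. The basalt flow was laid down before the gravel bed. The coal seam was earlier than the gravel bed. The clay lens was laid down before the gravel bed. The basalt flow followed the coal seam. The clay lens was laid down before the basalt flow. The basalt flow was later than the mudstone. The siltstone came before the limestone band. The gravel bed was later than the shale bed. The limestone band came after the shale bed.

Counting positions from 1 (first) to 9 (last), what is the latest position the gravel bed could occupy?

8

The gravel bed must come before the limestone band — 1 layer forced after it.
Everything else can be placed before the gravel bed in some valid order, so the gravel bed can sit as late as position 9 − 1 = 8.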